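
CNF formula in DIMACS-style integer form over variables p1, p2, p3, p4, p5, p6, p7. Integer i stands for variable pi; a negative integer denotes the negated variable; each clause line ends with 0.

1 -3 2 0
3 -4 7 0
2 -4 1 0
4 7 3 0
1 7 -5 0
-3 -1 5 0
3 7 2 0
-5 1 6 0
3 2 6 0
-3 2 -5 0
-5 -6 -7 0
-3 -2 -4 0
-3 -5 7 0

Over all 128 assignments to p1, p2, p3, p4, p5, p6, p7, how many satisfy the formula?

18

Case analysis on p3 and p2:
  p3=1, p2=1: 5 of the 32 assignments to (p1,p4,p5,p6,p7) work.
  p3=1, p2=0: a clause becomes empty — 0.
  p3=0, p2=1: p4 free; 5 ways for (p1,p5,p6,p7) × 2^1 = 10.
  p3=0, p2=0: remaining (p1,p4,p5,p6,p7) ∈ {(0,0,0,1,1); (1,0,0,1,1); (1,1,0,1,1)} — 3.
Total: 5 + 0 + 10 + 3 = 18.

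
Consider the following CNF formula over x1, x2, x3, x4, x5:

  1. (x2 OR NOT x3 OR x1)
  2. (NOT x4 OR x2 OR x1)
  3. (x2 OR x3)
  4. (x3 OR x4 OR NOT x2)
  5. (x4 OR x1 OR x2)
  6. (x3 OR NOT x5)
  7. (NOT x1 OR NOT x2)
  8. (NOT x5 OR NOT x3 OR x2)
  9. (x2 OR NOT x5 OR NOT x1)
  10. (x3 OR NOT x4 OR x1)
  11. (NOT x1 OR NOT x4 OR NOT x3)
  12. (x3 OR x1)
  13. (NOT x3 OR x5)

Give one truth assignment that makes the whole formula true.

Set x1 = False and propagate.
  then x3 is forced to True.
  then x2 is forced to True.
  then x5 is forced to True.
x4 is now unconstrained; take x4 = True.

x1=F, x2=T, x3=T, x4=T, x5=T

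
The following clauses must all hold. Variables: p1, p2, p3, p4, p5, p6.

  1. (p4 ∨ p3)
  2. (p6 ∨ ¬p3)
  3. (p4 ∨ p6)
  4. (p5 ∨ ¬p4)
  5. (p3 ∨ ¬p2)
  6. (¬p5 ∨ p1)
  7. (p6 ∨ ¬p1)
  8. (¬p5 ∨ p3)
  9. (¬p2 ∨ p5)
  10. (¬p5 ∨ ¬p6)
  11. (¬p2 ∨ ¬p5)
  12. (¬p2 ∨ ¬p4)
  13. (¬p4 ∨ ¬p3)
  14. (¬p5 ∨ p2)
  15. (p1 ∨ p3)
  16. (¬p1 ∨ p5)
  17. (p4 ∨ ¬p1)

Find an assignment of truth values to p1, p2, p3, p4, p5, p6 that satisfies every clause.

Try p1 = False.
  then p5 is forced to False.
  then p4 is forced to False.
  then p3 is forced to True.
  then p6 is forced to True.
  then p2 is forced to False.
Every clause has at least one true literal under this assignment.

p1 = F  p2 = F  p3 = T  p4 = F  p5 = F  p6 = T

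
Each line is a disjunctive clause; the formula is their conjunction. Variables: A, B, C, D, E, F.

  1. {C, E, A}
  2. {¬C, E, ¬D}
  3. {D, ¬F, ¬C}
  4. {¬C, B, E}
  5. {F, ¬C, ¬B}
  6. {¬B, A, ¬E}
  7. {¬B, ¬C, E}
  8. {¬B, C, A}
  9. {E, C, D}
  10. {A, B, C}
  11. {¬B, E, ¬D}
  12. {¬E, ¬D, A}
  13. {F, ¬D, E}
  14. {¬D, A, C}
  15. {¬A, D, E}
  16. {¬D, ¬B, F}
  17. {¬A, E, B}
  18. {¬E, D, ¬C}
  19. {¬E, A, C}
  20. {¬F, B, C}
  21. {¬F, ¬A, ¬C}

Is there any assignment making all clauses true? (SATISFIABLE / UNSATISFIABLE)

SATISFIABLE

Branch on A: take A = True.
The remaining clauses are satisfied by B = True, C = False, D = False, E = True, F = False.
So A = True, B = True, C = False, D = False, E = True, F = False is a satisfying assignment.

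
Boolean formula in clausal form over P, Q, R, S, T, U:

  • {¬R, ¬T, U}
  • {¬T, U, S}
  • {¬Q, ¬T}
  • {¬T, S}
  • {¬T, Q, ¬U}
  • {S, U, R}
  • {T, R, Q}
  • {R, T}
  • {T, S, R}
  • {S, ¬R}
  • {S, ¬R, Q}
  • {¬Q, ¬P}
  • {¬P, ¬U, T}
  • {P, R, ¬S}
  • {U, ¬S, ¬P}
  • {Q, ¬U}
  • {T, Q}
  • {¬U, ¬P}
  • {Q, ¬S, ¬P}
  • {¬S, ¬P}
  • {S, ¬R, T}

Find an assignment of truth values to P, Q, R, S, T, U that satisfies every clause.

P=0, Q=1, R=1, S=1, T=0, U=0

Branch on P: take P = False.
For the remaining variables, Q = True, R = True, S = True, T = False, U = False works.
Every clause has at least one true literal under this assignment.
Check each clause:
  1. {¬R, ¬T, U} — ¬T is true.
  2. {U, S, ¬T} — ¬T is true.
  3. {¬Q, ¬T} — ¬T is true.
  4. {S, ¬T} — ¬T is true.
  5. {¬T, Q, ¬U} — ¬U is true.
  6. {U, S, R} — R is true.
  7. {R, Q, T} — Q is true.
  8. {T, R} — R is true.
  9. {T, R, S} — R is true.
  10. {¬R, S} — S is true.
  11. {S, ¬R, Q} — Q is true.
  12. {¬P, ¬Q} — ¬P is true.
  13. {T, ¬U, ¬P} — ¬U is true.
  14. {P, ¬S, R} — R is true.
  15. {U, ¬S, ¬P} — ¬P is true.
  16. {¬U, Q} — ¬U is true.
  17. {Q, T} — Q is true.
  18. {¬U, ¬P} — ¬U is true.
  19. {Q, ¬S, ¬P} — Q is true.
  20. {¬P, ¬S} — ¬P is true.
  21. {T, S, ¬R} — S is true.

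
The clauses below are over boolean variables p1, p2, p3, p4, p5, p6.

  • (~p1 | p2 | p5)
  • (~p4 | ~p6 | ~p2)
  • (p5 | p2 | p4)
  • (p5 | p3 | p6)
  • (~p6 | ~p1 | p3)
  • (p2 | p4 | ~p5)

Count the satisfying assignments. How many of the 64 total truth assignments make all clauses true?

Split on p2, then p5.
  p2=T, p5=T: 11 of the 16 assignments to (p1,p3,p4,p6) work.
  p2=T, p5=F: 7 of the 16 assignments to (p1,p3,p4,p6) work.
  p2=F, p5=T: 7 of the 16 assignments to (p1,p3,p4,p6) work.
  p2=F, p5=F: remaining (p1,p3,p4,p6) ∈ {(F,F,T,T); (F,T,T,F); (F,T,T,T)} — 3.
Total: 11 + 7 + 7 + 3 = 28.

28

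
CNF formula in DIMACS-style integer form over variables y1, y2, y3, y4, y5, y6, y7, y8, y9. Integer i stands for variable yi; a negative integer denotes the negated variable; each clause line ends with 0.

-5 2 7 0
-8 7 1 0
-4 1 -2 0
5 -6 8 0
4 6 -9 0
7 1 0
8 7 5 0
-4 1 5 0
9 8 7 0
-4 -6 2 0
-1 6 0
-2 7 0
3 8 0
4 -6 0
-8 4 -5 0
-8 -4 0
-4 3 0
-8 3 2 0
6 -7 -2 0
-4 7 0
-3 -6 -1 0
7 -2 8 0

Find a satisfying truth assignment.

y1=False, y2=False, y3=True, y4=False, y5=False, y6=False, y7=True, y8=True, y9=False

Check each clause:
  1. (~y5 \/ y2 \/ y7) — ~y5 is true.
  2. (y1 \/ y7 \/ ~y8) — y7 is true.
  3. (~y2 \/ y1 \/ ~y4) — ~y4 is true.
  4. (~y6 \/ y8 \/ y5) — y8 is true.
  5. (y4 \/ ~y9 \/ y6) — ~y9 is true.
  6. (y1 \/ y7) — y7 is true.
  7. (y8 \/ y5 \/ y7) — y8 is true.
  8. (~y4 \/ y5 \/ y1) — ~y4 is true.
  9. (y8 \/ y7 \/ y9) — y8 is true.
  10. (y2 \/ ~y4 \/ ~y6) — ~y6 is true.
  11. (y6 \/ ~y1) — ~y1 is true.
  12. (y7 \/ ~y2) — ~y2 is true.
  13. (y3 \/ y8) — y8 is true.
  14. (~y6 \/ y4) — ~y6 is true.
  15. (y4 \/ ~y8 \/ ~y5) — ~y5 is true.
  16. (~y8 \/ ~y4) — ~y4 is true.
  17. (~y4 \/ y3) — y3 is true.
  18. (y2 \/ y3 \/ ~y8) — y3 is true.
  19. (~y2 \/ y6 \/ ~y7) — ~y2 is true.
  20. (~y4 \/ y7) — ~y4 is true.
  21. (~y1 \/ ~y6 \/ ~y3) — ~y6 is true.
  22. (y7 \/ y8 \/ ~y2) — y8 is true.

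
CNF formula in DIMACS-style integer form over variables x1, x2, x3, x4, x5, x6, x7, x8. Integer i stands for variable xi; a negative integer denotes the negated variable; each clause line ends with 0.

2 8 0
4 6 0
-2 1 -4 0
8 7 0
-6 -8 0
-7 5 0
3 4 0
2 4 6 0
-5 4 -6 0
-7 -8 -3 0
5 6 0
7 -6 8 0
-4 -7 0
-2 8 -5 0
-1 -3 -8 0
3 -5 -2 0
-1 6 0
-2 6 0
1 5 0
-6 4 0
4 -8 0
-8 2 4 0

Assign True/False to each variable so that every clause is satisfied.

x1 = False, x2 = False, x3 = False, x4 = True, x5 = True, x6 = False, x7 = False, x8 = True

Try x1 = False.
  then x5 is forced to True.
Branch on x2: take x2 = False.
  then x8 is forced to True.
  then x6 is forced to False.
  then x4 is forced to True.
  then x7 is forced to False.
x3 is now unconstrained; take x3 = False.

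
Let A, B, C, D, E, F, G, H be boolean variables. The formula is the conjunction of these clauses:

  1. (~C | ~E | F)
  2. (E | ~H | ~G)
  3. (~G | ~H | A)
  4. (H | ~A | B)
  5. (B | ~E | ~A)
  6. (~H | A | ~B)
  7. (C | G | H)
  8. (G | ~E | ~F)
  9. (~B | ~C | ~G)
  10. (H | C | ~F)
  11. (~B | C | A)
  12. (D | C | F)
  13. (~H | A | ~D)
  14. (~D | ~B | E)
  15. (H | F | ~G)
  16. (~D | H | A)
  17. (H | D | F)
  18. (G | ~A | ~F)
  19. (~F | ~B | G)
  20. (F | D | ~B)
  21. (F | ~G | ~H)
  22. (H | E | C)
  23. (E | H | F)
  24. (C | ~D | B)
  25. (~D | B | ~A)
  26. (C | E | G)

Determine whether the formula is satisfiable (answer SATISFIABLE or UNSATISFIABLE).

Set A = True and propagate.
The remaining clauses are satisfied by B = True, C = False, D = False, E = True, F = True, G = True, H = True.
So A = 1, B = 1, C = 0, D = 0, E = 1, F = 1, G = 1, H = 1 is a satisfying assignment.

SATISFIABLE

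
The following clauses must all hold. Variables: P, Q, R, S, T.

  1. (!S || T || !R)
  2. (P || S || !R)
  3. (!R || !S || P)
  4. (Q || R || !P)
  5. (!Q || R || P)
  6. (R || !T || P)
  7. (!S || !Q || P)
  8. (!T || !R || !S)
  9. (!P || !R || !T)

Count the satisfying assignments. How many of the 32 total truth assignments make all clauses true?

8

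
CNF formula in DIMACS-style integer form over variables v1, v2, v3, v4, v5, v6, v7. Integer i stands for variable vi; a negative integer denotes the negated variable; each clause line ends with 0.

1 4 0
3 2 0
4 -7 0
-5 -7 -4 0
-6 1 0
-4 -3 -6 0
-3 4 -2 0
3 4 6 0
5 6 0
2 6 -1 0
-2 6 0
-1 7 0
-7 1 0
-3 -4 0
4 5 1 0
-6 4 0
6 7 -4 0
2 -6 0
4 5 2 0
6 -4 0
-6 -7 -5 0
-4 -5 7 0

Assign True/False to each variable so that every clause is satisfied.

Set v1 = True and propagate.
  then v7 is forced to True.
  then v4 is forced to True.
  then v5 is forced to False.
  then v6 is forced to True.
  then v3 is forced to False.
  then v2 is forced to True.
Every clause has at least one true literal under this assignment.
Check each clause:
  1. (v4 \/ v1) — v1 is true.
  2. (v2 \/ v3) — v2 is true.
  3. (~v7 \/ v4) — v4 is true.
  4. (~v4 \/ ~v7 \/ ~v5) — ~v5 is true.
  5. (v1 \/ ~v6) — v1 is true.
  6. (~v3 \/ ~v6 \/ ~v4) — ~v3 is true.
  7. (v4 \/ ~v2 \/ ~v3) — v4 is true.
  8. (v4 \/ v3 \/ v6) — v4 is true.
  9. (v5 \/ v6) — v6 is true.
  10. (v2 \/ ~v1 \/ v6) — v2 is true.
  11. (v6 \/ ~v2) — v6 is true.
  12. (v7 \/ ~v1) — v7 is true.
  13. (v1 \/ ~v7) — v1 is true.
  14. (~v4 \/ ~v3) — ~v3 is true.
  15. (v1 \/ v4 \/ v5) — v1 is true.
  16. (v4 \/ ~v6) — v4 is true.
  17. (v7 \/ v6 \/ ~v4) — v6 is true.
  18. (~v6 \/ v2) — v2 is true.
  19. (v4 \/ v5 \/ v2) — v2 is true.
  20. (~v4 \/ v6) — v6 is true.
  21. (~v7 \/ ~v5 \/ ~v6) — ~v5 is true.
  22. (v7 \/ ~v5 \/ ~v4) — ~v5 is true.

v1 = T, v2 = T, v3 = F, v4 = T, v5 = F, v6 = T, v7 = T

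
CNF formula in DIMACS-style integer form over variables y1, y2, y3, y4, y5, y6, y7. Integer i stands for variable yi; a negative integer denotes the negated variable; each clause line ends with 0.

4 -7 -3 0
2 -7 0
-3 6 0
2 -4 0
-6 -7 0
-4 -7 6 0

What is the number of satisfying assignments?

Split on y7, then y4.
  y7=1, y4=1: a clause becomes empty — 0.
  y7=1, y4=0: remaining (y1,y2,y3,y5,y6) ∈ {(0,1,0,0,0); (0,1,0,1,0); (1,1,0,0,0); (1,1,0,1,0)} — 4.
  y7=0, y4=1: y1, y5 free; 3 ways for (y2,y3,y6) × 2^2 = 12.
  y7=0, y4=0: y1, y2, y5 free; 3 ways for (y3,y6) × 2^3 = 24.
Total: 0 + 4 + 12 + 24 = 40.

40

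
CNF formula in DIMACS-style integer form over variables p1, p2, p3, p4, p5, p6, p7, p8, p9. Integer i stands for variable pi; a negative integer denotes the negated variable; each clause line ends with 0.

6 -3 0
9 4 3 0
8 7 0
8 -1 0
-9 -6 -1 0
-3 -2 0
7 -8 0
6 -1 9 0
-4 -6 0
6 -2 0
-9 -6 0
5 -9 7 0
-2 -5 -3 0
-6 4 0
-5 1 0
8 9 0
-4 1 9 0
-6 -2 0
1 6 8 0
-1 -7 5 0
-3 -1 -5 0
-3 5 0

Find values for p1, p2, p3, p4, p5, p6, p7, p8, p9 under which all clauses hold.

p2 occurs only negated in the remaining clauses — set p2 = False.
Try p1 = True.
  then p8 is forced to True.
  then p7 is forced to True.
  then p5 is forced to True.
  then p3 is forced to False.
For the remaining variables, p4 = True, p6 = False, p9 = True works.
Check each clause:
  1. (p6 ∨ ¬p3) — ¬p3 is true.
  2. (p4 ∨ p9 ∨ p3) — p9 is true.
  3. (p8 ∨ p7) — p8 is true.
  4. (¬p1 ∨ p8) — p8 is true.
  5. (¬p6 ∨ ¬p9 ∨ ¬p1) — ¬p6 is true.
  6. (¬p3 ∨ ¬p2) — ¬p3 is true.
  7. (p7 ∨ ¬p8) — p7 is true.
  8. (p6 ∨ ¬p1 ∨ p9) — p9 is true.
  9. (¬p6 ∨ ¬p4) — ¬p6 is true.
  10. (p6 ∨ ¬p2) — ¬p2 is true.
  11. (¬p6 ∨ ¬p9) — ¬p6 is true.
  12. (p5 ∨ ¬p9 ∨ p7) — p7 is true.
  13. (¬p3 ∨ ¬p5 ∨ ¬p2) — ¬p3 is true.
  14. (p4 ∨ ¬p6) — ¬p6 is true.
  15. (p1 ∨ ¬p5) — p1 is true.
  16. (p9 ∨ p8) — p8 is true.
  17. (p9 ∨ p1 ∨ ¬p4) — p9 is true.
  18. (¬p6 ∨ ¬p2) — ¬p6 is true.
  19. (p6 ∨ p8 ∨ p1) — p8 is true.
  20. (¬p7 ∨ ¬p1 ∨ p5) — p5 is true.
  21. (¬p1 ∨ ¬p5 ∨ ¬p3) — ¬p3 is true.
  22. (¬p3 ∨ p5) — ¬p3 is true.

p1=1, p2=0, p3=0, p4=1, p5=1, p6=0, p7=1, p8=1, p9=1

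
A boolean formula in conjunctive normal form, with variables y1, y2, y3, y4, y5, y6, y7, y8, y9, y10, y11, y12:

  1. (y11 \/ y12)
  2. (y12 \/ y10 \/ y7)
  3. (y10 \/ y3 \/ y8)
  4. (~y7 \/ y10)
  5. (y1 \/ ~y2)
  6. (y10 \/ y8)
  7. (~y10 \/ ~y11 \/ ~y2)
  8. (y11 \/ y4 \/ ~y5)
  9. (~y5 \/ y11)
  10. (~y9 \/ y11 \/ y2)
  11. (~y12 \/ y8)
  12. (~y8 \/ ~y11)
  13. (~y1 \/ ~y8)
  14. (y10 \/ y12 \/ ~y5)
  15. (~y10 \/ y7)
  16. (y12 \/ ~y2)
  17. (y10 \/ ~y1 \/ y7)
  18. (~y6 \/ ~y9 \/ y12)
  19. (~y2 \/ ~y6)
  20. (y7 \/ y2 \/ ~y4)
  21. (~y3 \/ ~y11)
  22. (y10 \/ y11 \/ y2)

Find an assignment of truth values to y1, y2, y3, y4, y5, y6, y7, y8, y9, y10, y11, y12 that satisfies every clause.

y1=F, y2=F, y3=F, y4=T, y5=F, y6=T, y7=T, y8=F, y9=F, y10=T, y11=T, y12=F

y5 occurs only negated in the remaining clauses — set y5 = False.
y9 occurs only negated in the remaining clauses — set y9 = False.
Branch on y1: take y1 = False.
  then y2 is forced to False.
Branch on y3: take y3 = False.
Try y4 = True.
  then y7 is forced to True.
  then y10 is forced to True.
The remaining clauses are satisfied by y6 = True, y8 = False, y11 = True, y12 = False.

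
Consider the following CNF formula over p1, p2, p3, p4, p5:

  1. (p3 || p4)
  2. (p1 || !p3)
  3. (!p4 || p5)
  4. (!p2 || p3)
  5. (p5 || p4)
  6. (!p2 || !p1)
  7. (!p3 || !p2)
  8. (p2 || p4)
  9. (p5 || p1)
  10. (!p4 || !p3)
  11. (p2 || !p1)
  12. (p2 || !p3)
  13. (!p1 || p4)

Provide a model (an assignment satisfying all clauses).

p1=0, p2=0, p3=0, p4=1, p5=1

Check each clause:
  1. (p3 || p4) — p4 is true.
  2. (!p3 || p1) — !p3 is true.
  3. (p5 || !p4) — p5 is true.
  4. (p3 || !p2) — !p2 is true.
  5. (p5 || p4) — p4 is true.
  6. (!p2 || !p1) — !p1 is true.
  7. (!p2 || !p3) — !p3 is true.
  8. (p4 || p2) — p4 is true.
  9. (p1 || p5) — p5 is true.
  10. (!p3 || !p4) — !p3 is true.
  11. (!p1 || p2) — !p1 is true.
  12. (p2 || !p3) — !p3 is true.
  13. (!p1 || p4) — p4 is true.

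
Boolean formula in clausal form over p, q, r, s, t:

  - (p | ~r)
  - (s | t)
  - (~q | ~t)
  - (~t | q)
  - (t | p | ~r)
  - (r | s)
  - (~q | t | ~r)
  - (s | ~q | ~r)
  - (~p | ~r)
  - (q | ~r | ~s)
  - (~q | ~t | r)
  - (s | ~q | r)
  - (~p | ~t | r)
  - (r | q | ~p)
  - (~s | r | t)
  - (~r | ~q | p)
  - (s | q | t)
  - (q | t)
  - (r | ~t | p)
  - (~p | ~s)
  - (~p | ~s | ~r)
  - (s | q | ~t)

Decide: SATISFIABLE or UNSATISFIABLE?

r = True:
  propagation gives p=True; an empty clause results — contradiction.
r = False:
  propagation gives s=True, t=True, q=False; an empty clause results — contradiction.
Every branch closes, so no satisfying assignment exists.

UNSATISFIABLE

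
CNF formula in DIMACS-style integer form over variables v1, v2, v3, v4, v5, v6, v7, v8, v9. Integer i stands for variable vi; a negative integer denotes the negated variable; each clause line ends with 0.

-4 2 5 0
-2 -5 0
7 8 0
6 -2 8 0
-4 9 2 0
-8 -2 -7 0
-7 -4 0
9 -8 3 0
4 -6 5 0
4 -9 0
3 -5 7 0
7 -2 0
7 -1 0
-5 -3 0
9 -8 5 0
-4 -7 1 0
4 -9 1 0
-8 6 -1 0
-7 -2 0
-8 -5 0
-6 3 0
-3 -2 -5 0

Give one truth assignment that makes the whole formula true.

v1=False, v2=False, v3=False, v4=False, v5=False, v6=False, v7=True, v8=False, v9=False

Branch on v1: take v1 = False.
Set v2 = False and propagate.
Branch on v3: take v3 = False.
  then v6 is forced to False.
For the remaining variables, v4 = False, v5 = False, v7 = True, v8 = False, v9 = False works.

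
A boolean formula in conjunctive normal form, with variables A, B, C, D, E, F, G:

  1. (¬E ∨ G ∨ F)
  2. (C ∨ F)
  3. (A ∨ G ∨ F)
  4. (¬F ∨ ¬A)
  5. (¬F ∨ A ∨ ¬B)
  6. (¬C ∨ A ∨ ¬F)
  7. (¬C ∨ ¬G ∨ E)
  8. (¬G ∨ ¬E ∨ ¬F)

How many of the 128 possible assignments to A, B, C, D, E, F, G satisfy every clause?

18

Case analysis on F and A:
  F=T, A=T: a clause becomes empty — 0.
  F=T, A=F: D free; 3 ways for (B,C,E,G) × 2^1 = 6.
  F=F, A=T: B, D free; 2 ways for (C,E,G) × 2^2 = 8.
  F=F, A=F: remaining (B,C,D,E,G) ∈ {(F,T,F,T,T); (F,T,T,T,T); (T,T,F,T,T); (T,T,T,T,T)} — 4.
Total: 0 + 6 + 8 + 4 = 18.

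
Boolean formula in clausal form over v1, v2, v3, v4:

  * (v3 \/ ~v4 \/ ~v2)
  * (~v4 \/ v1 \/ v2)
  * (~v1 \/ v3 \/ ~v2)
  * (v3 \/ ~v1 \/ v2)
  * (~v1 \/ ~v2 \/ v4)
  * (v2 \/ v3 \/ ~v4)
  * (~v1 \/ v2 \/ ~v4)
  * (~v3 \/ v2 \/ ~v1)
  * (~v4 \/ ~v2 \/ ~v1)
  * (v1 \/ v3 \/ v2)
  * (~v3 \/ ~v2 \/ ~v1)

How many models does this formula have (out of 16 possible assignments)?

The models are:
  v1=0 v2=0 v3=1 v4=0
  v1=0 v2=1 v3=0 v4=0
  v1=0 v2=1 v3=1 v4=0
  v1=0 v2=1 v3=1 v4=1
Count: 4.

4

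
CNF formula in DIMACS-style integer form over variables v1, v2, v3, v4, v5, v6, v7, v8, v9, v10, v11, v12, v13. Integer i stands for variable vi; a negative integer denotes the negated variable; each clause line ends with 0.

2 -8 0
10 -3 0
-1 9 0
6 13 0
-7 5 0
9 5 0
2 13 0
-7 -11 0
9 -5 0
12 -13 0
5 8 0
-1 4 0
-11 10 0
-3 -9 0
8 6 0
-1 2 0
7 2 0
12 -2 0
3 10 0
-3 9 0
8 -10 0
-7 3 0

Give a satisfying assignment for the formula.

Pure literal: v1 appears only negated; assign v1 = False.
Pure literal: v4 appears only positively; assign v4 = True.
Try v2 = True.
  then v12 is forced to True.
The remaining clauses are satisfied by v3 = False, v5 = True, v6 = True, v7 = False, v8 = True, v9 = True, v10 = True, v11 = True, v13 = False.

v1=False  v2=True  v3=False  v4=True  v5=True  v6=True  v7=False  v8=True  v9=True  v10=True  v11=True  v12=True  v13=False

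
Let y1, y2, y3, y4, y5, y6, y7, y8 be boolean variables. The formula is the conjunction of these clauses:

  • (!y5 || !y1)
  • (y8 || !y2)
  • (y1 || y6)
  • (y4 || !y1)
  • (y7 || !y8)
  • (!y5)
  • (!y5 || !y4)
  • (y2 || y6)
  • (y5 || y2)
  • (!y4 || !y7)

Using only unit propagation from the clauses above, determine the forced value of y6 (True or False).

True

(!y5) is a unit clause: y5 = False.
(y2 || y5) with y5 = False leaves only y2, so y2 = True.
(!y2 || y8): since y2 = True, the clause reduces to (y8). y8 = True.
From (y7 || !y8) and y8 = True: y7 = True.
In (!y4 || !y7), !y7 is now false; !y4 must hold, so y4 = False.
(!y1 || y4) with y4 = False leaves only !y1, so y1 = False.
From (y6 || y1) and y1 = False: y6 = True.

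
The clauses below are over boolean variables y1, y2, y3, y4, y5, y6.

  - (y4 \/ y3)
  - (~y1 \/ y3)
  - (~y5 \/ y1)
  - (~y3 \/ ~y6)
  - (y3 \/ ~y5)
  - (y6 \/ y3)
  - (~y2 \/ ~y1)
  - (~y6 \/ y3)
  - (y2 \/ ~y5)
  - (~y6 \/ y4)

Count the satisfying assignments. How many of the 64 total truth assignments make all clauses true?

The models are:
  y1=0 y2=0 y3=1 y4=0 y5=0 y6=0
  y1=0 y2=0 y3=1 y4=1 y5=0 y6=0
  y1=0 y2=1 y3=1 y4=0 y5=0 y6=0
  y1=0 y2=1 y3=1 y4=1 y5=0 y6=0
  y1=1 y2=0 y3=1 y4=0 y5=0 y6=0
  y1=1 y2=0 y3=1 y4=1 y5=0 y6=0
Count: 6.

6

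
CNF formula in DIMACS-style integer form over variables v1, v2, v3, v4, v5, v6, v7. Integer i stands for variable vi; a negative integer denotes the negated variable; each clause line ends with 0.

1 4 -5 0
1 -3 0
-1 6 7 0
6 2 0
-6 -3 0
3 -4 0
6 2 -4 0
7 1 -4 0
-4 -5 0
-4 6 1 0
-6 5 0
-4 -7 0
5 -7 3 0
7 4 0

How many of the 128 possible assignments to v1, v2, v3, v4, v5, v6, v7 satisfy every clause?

5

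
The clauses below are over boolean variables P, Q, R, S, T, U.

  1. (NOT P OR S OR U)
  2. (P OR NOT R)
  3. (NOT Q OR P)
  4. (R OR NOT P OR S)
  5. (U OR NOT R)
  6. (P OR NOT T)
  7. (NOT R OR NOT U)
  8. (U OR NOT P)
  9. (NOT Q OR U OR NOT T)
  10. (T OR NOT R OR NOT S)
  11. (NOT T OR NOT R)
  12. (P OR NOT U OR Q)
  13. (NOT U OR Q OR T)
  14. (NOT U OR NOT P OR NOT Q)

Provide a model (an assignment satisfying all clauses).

P = 0, Q = 0, R = 0, S = 0, T = 0, U = 0

Set P = False and propagate.
  then R is forced to False.
  then Q is forced to False.
  then T is forced to False.
  then U is forced to False.
S is now unconstrained; take S = False.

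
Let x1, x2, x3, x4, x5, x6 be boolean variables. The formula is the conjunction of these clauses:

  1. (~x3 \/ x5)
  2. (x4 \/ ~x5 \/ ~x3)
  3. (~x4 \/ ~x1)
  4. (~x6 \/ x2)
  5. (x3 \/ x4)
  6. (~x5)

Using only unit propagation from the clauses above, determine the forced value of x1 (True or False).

False

(~x5) is a unit clause: x5 = False.
(x5 \/ ~x3) with x5 = False leaves only ~x3, so x3 = False.
From (x3 \/ x4) and x3 = False: x4 = True.
(~x1 \/ ~x4) with x4 = True leaves only ~x1, so x1 = False.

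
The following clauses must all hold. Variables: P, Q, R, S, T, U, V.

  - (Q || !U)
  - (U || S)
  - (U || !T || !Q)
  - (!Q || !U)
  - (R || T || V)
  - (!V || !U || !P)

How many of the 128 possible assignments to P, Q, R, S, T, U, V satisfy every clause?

Split on U, then Q.
  U=T, Q=T: a clause becomes empty — 0.
  U=T, Q=F: a clause becomes empty — 0.
  U=F, Q=T: P free; 3 ways for (R,S,T,V) × 2^1 = 6.
  U=F, Q=F: P free; 7 ways for (R,S,T,V) × 2^1 = 14.
Total: 0 + 0 + 6 + 14 = 20.

20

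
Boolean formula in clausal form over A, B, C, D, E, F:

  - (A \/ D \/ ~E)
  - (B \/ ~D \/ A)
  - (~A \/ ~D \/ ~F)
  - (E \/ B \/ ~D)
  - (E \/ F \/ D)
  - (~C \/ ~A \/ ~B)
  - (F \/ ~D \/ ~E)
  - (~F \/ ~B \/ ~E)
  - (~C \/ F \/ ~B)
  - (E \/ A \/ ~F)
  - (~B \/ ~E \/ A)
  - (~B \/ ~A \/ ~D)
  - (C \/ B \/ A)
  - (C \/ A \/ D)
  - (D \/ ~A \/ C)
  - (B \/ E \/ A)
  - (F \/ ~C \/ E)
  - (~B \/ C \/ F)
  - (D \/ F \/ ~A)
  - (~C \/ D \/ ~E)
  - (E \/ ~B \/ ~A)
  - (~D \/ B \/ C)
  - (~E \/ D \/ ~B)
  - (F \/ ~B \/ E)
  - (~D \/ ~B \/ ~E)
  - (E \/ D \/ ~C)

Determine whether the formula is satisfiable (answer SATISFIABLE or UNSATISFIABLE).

B = True:
  E = True:
    propagation gives F=False, D=False; an empty clause results — contradiction.
  E = False:
    propagation gives A=False, F=False; an empty clause results — contradiction.
B = False:
  D = True:
    propagation gives A=True, F=False, E=True; an empty clause results — contradiction.
  D = False:
    A = True:
      propagation gives C=True, F=True, E=False; contradiction.
    A = False:
      propagation gives E=False; contradiction.
Every branch closes, so no satisfying assignment exists.

UNSATISFIABLE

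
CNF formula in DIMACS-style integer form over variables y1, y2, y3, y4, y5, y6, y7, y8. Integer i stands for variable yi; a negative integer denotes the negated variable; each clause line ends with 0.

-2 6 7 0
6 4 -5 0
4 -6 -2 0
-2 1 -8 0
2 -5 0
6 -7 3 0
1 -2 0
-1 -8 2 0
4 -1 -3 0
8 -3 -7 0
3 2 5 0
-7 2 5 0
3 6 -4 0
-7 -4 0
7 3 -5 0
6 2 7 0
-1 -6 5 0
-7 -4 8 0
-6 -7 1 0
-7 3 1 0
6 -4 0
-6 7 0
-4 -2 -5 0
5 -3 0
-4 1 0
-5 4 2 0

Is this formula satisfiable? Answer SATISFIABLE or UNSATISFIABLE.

y2 = True:
  y4 = True:
    propagation gives y7=False, y6=True; an empty clause results — contradiction.
  y4 = False:
    propagation gives y6=False, y7=True, y5=False, y3=True; an empty clause results — contradiction.
y2 = False:
  propagation gives y5=False, y3=True; an empty clause results — contradiction.
Every branch closes, so no satisfying assignment exists.

UNSATISFIABLE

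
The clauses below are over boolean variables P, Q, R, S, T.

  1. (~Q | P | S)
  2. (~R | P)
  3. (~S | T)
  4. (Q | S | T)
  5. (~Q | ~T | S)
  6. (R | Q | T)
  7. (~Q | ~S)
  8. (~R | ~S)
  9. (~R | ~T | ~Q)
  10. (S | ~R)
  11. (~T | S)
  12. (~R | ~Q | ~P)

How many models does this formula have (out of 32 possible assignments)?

3

Satisfying assignments:
  P=F Q=F R=F S=T T=T
  P=T Q=F R=F S=T T=T
  P=T Q=T R=F S=F T=F
That's 3 in total.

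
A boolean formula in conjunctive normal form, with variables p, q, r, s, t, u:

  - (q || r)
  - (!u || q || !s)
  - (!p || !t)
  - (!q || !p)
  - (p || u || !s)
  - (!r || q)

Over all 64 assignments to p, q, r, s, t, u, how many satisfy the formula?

Split on q, then p.
  q=T, p=T: a clause becomes empty — 0.
  q=T, p=F: r, t free; 3 ways for (s,u) × 2^2 = 12.
  q=F, p=T: a clause becomes empty — 0.
  q=F, p=F: a clause becomes empty — 0.
Total: 0 + 12 + 0 + 0 = 12.

12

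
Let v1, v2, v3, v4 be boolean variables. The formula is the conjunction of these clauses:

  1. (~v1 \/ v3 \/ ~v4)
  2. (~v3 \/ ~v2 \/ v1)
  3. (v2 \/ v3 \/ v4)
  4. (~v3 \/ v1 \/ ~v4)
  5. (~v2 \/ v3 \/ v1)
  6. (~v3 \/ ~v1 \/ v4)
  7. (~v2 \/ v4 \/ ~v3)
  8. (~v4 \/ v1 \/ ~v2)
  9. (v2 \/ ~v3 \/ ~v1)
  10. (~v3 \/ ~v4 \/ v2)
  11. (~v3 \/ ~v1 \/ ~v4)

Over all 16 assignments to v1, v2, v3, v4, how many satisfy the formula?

Satisfying assignments:
  v1=0 v2=0 v3=0 v4=1
  v1=0 v2=0 v3=1 v4=0
  v1=1 v2=1 v3=0 v4=0
That's 3 in total.

3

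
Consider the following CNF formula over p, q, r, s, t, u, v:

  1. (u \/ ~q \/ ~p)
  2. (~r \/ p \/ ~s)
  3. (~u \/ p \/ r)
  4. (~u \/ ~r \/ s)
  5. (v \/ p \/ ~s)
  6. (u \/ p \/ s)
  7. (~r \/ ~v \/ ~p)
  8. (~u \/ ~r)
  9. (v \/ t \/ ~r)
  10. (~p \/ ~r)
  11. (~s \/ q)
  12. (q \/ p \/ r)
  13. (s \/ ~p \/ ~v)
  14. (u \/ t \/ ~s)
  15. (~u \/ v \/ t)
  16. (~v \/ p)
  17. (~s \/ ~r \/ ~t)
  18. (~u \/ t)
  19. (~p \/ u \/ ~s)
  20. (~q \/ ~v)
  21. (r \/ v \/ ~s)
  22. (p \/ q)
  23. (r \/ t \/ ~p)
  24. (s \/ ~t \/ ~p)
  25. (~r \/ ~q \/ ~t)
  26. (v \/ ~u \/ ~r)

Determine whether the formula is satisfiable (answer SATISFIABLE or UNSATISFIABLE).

UNSATISFIABLE

p = True:
  propagation gives r=False, t=True, s=True, q=True; an empty clause results — contradiction.
p = False:
  propagation gives v=False, s=False, u=True, r=True; an empty clause results — contradiction.
Every branch closes, so no satisfying assignment exists.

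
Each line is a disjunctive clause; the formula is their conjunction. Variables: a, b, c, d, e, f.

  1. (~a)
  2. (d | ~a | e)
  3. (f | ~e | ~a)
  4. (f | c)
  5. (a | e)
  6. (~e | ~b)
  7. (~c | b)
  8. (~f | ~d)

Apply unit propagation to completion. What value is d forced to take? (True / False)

False

(~a) stands alone — a = False.
(a | e) with a = False leaves only e, so e = True.
(~b | ~e) with e = True leaves only ~b, so b = False.
(b | ~c): since b = False, the clause reduces to (~c). c = False.
(f | c): since c = False, the clause reduces to (f). f = True.
(~f | ~d): since f = True, the clause reduces to (~d). d = False.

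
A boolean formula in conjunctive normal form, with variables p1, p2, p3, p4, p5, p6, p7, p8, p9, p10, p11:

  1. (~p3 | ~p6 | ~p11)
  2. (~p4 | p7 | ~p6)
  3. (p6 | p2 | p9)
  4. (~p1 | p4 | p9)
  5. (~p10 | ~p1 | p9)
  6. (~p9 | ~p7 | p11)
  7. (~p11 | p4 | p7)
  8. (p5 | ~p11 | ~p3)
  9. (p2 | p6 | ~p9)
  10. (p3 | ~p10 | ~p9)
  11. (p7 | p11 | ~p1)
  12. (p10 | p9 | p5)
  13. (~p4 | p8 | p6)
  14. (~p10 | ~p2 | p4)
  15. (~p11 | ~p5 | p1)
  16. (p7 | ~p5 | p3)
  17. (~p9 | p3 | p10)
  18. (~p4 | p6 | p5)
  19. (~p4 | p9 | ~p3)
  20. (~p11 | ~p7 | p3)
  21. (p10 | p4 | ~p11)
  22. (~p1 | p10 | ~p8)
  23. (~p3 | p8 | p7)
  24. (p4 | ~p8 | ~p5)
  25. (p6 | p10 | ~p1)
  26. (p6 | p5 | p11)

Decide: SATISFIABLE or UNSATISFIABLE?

Try p1 = False.
Branch on p2: take p2 = True.
The remaining clauses are satisfied by p3 = False, p4 = True, p5 = False, p6 = True, p7 = True, p8 = False, p9 = False, p10 = True, p11 = False.
So p1=False  p2=True  p3=False  p4=True  p5=False  p6=True  p7=True  p8=False  p9=False  p10=True  p11=False is a satisfying assignment.

SATISFIABLE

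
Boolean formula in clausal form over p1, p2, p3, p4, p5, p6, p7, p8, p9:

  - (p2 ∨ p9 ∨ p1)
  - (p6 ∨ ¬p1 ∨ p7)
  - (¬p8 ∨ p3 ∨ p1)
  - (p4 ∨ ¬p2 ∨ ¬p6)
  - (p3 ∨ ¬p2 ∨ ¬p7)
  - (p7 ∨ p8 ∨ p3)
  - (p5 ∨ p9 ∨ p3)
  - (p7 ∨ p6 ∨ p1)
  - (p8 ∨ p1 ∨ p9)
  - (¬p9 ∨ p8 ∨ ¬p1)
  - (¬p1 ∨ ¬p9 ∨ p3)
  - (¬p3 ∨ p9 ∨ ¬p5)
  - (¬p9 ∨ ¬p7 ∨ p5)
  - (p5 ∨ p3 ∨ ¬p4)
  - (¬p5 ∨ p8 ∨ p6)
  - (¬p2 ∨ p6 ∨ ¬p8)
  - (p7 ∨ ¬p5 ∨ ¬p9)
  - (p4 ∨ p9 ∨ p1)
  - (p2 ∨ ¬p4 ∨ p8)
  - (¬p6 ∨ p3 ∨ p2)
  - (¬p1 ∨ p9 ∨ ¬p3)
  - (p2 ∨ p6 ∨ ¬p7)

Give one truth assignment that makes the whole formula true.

Try p1 = True.
For the remaining variables, p2 = True, p3 = True, p4 = True, p5 = True, p6 = True, p7 = True, p8 = True, p9 = True works.

p1 = T, p2 = T, p3 = T, p4 = T, p5 = T, p6 = T, p7 = T, p8 = T, p9 = T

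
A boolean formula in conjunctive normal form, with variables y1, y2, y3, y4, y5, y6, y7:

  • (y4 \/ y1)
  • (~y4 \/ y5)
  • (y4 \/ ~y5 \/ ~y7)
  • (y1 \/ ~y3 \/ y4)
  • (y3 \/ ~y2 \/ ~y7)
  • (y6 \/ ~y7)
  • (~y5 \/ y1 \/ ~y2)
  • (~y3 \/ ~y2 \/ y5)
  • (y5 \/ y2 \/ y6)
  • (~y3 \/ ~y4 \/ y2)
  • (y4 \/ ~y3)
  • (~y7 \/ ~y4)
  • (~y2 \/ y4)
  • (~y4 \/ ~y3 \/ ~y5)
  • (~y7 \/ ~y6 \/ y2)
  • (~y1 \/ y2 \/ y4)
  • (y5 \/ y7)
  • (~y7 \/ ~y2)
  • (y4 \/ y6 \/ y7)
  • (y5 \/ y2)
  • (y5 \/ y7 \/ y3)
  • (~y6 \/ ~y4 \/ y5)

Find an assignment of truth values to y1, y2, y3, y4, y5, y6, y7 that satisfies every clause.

y1=True, y2=False, y3=False, y4=True, y5=True, y6=False, y7=False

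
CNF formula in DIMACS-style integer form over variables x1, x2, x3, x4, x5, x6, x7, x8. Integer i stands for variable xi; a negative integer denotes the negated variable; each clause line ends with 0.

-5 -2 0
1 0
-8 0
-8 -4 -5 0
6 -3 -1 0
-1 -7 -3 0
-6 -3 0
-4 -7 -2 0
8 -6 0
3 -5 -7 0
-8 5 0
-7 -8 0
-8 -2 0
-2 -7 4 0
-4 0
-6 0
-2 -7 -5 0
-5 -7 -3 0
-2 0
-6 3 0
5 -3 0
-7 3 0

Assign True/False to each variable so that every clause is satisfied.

Unit propagation: (x1) forces x1 = True.
(~x8) is a unit clause, so x8 = False.
(~x6) is a unit clause, so x6 = False.
(~x3) is a unit clause, so x3 = False.
Unit propagation: (~x4) forces x4 = False.
The clause (~x2) is unit: x2 must be False.
The clause (~x7) is unit: x7 must be False.
x5 is now unconstrained; take x5 = False.

x1 = True, x2 = False, x3 = False, x4 = False, x5 = False, x6 = False, x7 = False, x8 = False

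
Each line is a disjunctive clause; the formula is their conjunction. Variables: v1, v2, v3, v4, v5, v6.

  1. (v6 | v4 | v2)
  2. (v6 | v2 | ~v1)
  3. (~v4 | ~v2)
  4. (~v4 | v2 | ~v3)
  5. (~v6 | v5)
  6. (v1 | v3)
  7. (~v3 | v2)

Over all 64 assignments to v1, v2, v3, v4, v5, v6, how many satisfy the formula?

11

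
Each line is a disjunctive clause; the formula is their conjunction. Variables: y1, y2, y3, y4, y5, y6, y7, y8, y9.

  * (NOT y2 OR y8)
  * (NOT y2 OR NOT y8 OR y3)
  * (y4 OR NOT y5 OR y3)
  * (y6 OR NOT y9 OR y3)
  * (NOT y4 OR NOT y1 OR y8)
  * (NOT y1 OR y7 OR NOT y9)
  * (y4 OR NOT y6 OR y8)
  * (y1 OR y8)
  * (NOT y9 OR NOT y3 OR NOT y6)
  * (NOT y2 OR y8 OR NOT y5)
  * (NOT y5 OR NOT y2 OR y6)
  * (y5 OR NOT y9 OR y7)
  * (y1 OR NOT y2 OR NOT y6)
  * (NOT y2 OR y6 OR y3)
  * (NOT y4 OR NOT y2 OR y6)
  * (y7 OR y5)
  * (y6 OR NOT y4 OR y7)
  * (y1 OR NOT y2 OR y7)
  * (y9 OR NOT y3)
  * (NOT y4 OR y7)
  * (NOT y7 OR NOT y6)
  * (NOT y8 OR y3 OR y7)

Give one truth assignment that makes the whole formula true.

y1 = False, y2 = False, y3 = True, y4 = False, y5 = True, y6 = False, y7 = False, y8 = True, y9 = True

Pure literal: y2 appears only negated; assign y2 = False.
Set y1 = False and propagate.
  then y8 is forced to True.
Set y3 = True and propagate.
  then y9 is forced to True.
  then y6 is forced to False.
Set y4 = False and propagate.
For the remaining variables, y5 = True, y7 = False works.
Every clause has at least one true literal under this assignment.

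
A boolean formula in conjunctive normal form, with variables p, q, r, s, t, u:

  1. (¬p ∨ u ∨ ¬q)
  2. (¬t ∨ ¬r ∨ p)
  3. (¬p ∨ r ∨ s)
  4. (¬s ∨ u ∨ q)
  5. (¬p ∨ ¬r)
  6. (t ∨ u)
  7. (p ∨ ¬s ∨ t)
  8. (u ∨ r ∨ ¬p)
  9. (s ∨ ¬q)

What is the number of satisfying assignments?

Case analysis on p and r:
  p=1, r=1: a clause becomes empty — 0.
  p=1, r=0: remaining (q,s,t,u) ∈ {(0,1,0,1); (0,1,1,1); (1,1,0,1); (1,1,1,1)} — 4.
  p=0, r=1: remaining (q,s,t,u) ∈ {(0,0,0,1)} — 1.
  p=0, r=0: 6 of the 16 assignments to (q,s,t,u) work.
Total: 0 + 4 + 1 + 6 = 11.

11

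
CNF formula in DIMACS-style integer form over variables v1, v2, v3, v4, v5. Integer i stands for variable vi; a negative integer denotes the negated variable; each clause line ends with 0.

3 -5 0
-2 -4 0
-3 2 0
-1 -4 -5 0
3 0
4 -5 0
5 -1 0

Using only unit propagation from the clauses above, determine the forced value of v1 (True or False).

False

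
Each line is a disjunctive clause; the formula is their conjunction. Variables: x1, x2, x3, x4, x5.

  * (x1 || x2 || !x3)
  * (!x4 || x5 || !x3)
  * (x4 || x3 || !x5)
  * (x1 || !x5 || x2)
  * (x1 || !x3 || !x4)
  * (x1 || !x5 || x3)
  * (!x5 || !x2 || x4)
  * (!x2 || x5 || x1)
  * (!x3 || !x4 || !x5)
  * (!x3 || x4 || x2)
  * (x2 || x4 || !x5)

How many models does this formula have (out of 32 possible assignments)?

Split on x5, then x3.
  x5=1, x3=1: a clause becomes empty — 0.
  x5=1, x3=0: remaining (x1,x2,x4) ∈ {(1,0,1); (1,1,1)} — 2.
  x5=0, x3=1: remaining (x1,x2,x4) ∈ {(1,1,0)} — 1.
  x5=0, x3=0: x4 free; 3 ways for (x1,x2) × 2^1 = 6.
Total: 0 + 2 + 1 + 6 = 9.

9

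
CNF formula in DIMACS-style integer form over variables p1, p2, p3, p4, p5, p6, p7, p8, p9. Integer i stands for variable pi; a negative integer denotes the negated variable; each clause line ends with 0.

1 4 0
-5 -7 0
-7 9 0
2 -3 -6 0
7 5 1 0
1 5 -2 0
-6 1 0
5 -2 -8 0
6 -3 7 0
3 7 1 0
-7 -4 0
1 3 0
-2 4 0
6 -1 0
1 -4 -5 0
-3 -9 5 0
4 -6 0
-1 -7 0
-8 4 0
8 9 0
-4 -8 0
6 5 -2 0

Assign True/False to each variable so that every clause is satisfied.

p1=T  p2=T  p3=F  p4=T  p5=T  p6=T  p7=F  p8=F  p9=T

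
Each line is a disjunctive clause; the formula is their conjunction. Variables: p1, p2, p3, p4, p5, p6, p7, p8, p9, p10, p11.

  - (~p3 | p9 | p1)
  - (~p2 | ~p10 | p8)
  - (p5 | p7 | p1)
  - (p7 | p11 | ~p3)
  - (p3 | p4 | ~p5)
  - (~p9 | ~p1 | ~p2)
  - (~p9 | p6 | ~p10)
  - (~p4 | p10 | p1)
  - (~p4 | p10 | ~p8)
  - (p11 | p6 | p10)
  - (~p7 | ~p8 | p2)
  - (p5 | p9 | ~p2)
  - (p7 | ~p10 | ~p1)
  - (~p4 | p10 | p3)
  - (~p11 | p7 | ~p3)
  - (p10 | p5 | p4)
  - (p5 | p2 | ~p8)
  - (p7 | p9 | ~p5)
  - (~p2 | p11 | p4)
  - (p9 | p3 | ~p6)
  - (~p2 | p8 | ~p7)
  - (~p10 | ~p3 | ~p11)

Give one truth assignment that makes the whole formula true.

p1=1, p2=0, p3=0, p4=0, p5=0, p6=1, p7=1, p8=0, p9=1, p10=1, p11=1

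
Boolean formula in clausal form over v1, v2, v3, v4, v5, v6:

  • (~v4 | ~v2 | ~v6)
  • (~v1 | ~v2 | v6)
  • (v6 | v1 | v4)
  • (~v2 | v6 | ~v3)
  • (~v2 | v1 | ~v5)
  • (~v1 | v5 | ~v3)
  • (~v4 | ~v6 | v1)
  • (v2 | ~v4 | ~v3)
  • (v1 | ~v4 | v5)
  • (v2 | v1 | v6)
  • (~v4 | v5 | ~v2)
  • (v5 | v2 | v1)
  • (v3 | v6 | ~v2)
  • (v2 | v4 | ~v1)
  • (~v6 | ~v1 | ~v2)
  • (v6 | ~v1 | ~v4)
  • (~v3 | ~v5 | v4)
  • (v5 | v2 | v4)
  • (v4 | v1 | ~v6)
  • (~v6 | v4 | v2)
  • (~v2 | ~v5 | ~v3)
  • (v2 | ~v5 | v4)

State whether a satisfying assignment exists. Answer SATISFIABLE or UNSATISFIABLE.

SATISFIABLE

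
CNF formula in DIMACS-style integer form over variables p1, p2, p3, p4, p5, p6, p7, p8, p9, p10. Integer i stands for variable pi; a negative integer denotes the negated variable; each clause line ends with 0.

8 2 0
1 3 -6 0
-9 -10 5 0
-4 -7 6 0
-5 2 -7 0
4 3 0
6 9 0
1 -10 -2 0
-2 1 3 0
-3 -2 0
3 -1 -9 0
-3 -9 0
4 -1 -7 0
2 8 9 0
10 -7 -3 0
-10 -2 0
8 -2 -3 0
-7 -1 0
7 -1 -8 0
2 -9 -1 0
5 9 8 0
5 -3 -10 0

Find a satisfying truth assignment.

p1=0, p2=0, p3=1, p4=1, p5=1, p6=1, p7=0, p8=1, p9=0, p10=0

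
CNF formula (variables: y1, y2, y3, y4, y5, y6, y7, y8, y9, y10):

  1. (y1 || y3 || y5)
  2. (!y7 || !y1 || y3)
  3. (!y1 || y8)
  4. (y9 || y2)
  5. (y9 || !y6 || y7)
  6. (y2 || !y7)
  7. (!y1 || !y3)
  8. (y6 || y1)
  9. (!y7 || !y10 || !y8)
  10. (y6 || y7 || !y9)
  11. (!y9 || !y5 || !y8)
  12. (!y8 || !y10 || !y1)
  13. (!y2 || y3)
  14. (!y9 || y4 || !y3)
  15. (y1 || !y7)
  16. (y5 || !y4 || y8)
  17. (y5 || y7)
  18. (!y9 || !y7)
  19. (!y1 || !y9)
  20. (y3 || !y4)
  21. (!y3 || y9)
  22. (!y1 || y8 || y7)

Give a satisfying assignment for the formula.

y1=False, y2=False, y3=False, y4=False, y5=True, y6=True, y7=False, y8=False, y9=True, y10=True

Try y1 = False.
  then y6 is forced to True.
  then y7 is forced to False.
  then y9 is forced to True.
  then y5 is forced to True.
  then y8 is forced to False.
For the remaining variables, y2 = False, y3 = False, y4 = False, y10 = True works.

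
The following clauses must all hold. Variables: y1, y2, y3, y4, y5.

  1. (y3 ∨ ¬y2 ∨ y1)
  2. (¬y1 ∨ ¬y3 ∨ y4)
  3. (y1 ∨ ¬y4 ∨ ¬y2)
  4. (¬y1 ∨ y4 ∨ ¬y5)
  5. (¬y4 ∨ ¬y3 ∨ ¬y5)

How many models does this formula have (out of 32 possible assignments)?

17

Case analysis on y1 and y4:
  y1=T, y4=T: y2 free; 3 ways for (y3,y5) × 2^1 = 6.
  y1=T, y4=F: remaining (y2,y3,y5) ∈ {(F,F,F); (T,F,F)} — 2.
  y1=F, y4=T: remaining (y2,y3,y5) ∈ {(F,F,F); (F,F,T); (F,T,F)} — 3.
  y1=F, y4=F: y5 free; 3 ways for (y2,y3) × 2^1 = 6.
Total: 6 + 2 + 3 + 6 = 17.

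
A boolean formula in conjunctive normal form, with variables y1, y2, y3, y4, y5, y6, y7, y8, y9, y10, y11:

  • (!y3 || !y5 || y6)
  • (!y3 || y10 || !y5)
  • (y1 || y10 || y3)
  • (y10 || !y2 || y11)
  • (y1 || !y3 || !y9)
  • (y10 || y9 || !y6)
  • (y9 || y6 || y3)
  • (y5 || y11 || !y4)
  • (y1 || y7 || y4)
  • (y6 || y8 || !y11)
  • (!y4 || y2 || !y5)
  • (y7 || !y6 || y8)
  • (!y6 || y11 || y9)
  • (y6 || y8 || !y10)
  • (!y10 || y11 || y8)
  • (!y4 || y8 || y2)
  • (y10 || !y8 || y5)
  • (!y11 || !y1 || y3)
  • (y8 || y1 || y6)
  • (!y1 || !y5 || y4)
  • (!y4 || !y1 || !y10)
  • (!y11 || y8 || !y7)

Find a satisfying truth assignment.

Try y1 = False.
For the remaining variables, y2 = False, y3 = False, y4 = True, y5 = False, y6 = True, y7 = True, y8 = True, y9 = False, y10 = True, y11 = True works.

y1 = F, y2 = F, y3 = F, y4 = T, y5 = F, y6 = T, y7 = T, y8 = T, y9 = F, y10 = T, y11 = T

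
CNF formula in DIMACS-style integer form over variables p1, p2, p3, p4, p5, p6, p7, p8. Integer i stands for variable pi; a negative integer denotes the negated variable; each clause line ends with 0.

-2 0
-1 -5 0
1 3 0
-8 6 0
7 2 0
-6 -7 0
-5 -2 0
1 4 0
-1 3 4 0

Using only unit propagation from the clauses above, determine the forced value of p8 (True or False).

False

Unit clause (~p2) sets p2 = False.
(p2 | p7) with p2 = False leaves only p7, so p7 = True.
From (~p7 | ~p6) and p7 = True: p6 = False.
(p6 | ~p8) with p6 = False leaves only ~p8, so p8 = False.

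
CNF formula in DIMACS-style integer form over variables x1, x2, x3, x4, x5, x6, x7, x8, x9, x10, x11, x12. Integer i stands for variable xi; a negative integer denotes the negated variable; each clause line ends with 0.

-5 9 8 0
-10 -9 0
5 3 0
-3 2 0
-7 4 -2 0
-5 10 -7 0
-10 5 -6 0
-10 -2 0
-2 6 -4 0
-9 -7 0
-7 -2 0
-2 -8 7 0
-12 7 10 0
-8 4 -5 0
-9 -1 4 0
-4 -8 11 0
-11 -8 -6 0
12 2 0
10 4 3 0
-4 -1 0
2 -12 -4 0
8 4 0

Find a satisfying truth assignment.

Pure literal: x1 appears only negated; assign x1 = False.
Branch on x2: take x2 = True.
  then x10 is forced to False.
  then x7 is forced to False.
  then x8 is forced to False.
  then x12 is forced to False.
  then x4 is forced to True.
  then x6 is forced to True.
Branch on x3: take x3 = False.
  then x5 is forced to True.
  then x9 is forced to True.
x11 is now unconstrained; take x11 = False.

x1 = False, x2 = True, x3 = False, x4 = True, x5 = True, x6 = True, x7 = False, x8 = False, x9 = True, x10 = False, x11 = False, x12 = False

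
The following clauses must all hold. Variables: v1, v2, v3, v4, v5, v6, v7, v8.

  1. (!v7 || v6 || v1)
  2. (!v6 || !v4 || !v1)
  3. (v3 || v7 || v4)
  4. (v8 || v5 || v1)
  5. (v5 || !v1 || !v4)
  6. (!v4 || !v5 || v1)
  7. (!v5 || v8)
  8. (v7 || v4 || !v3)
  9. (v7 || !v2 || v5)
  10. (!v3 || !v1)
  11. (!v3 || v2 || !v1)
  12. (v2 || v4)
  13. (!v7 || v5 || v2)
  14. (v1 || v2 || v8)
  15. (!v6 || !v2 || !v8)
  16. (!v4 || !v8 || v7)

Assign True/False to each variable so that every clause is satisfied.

Try v1 = True.
  then v3 is forced to False.
Branch on v2: take v2 = True.
The remaining clauses are satisfied by v4 = False, v5 = False, v6 = True, v7 = True, v8 = False.
Every clause has at least one true literal under this assignment.

v1 = T, v2 = T, v3 = F, v4 = F, v5 = F, v6 = T, v7 = T, v8 = F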